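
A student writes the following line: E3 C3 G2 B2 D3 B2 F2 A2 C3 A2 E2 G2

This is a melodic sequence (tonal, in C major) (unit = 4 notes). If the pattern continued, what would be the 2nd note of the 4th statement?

With 4-note cells, note 2 of each statement runs C3, B2, A2.
From A2, down a 2nd gives G2.

G2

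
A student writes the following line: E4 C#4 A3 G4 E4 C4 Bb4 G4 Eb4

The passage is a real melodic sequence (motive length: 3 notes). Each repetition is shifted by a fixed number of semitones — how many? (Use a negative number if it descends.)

Unit = 3 notes; the statements start on E4, G4, Bb4, moving up a 3rd each time.
Counting half-steps from E4 to G4: 3.

3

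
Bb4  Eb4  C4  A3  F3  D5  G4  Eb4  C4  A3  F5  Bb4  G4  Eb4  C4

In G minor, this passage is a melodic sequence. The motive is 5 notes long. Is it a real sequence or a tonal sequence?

Every note is diatonic to G minor.
Cell 1 has -3 semitones from note 2 to 3, but cell 2 has -4 — the interval quality changes while the contour stays the same, which is the hallmark of a tonal sequence.

tonal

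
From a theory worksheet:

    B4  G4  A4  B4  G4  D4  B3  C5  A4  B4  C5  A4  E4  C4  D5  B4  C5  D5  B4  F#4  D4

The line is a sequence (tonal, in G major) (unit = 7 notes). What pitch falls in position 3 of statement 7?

With 7-note cells, note 3 of each statement runs A4, B4, C5.
Carrying that up a 2nd forward: D5 → E5 → F#5 → G5.

G5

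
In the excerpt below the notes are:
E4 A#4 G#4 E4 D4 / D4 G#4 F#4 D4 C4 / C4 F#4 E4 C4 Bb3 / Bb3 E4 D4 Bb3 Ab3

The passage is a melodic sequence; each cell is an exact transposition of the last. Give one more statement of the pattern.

With a 5-note motive the entries are E4, D4, C4, Bb3, each down a 2nd from the previous.
Statement 5 starts on Ab3 and keeps the same exact contour: Ab3 D4 C4 Ab3 Gb3.

Ab3 D4 C4 Ab3 Gb3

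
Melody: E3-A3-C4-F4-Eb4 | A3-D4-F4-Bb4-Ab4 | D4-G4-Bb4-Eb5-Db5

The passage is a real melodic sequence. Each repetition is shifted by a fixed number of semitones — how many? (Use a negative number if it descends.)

Unit = 5 notes; the statements start on E3, A3, D4, moving up a 4th each time.
E3→A3 is 57 − 52 = 5 semitones.

5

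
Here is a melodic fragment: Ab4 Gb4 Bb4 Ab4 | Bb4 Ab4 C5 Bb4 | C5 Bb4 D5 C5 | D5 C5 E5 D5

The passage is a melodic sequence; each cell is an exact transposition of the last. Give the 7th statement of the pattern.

G#5 F#5 A#5 G#5

Unit = 4 notes; the statements start on Ab4, Bb4, C5, D5, moving up a 2nd each time.
Extending up a 2nd: E5 → F#5 → G#5.
Statement 7 starts on G#5 and keeps the same exact contour: G#5 F#5 A#5 G#5.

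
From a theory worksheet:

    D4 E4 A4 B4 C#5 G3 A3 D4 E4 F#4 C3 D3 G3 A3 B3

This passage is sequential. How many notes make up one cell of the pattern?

5

Try groups of 5 (3 cells in 15 notes):
D4 E4 A4 B4 C#5 | G3 A3 D4 E4 F#4 | C3 D3 G3 A3 B3
Each cell is the previous one down a 5th — so the unit is 5 notes.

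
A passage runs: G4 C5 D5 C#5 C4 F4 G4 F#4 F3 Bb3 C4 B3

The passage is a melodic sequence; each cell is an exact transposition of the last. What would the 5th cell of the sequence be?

The 4-note cells begin on G4, C4, F3 — each down a 5th from the last.
Carrying on: Bb2 → Eb2.
So cell 5 is Eb2 Ab2 Bb2 A2.

Eb2 Ab2 Bb2 A2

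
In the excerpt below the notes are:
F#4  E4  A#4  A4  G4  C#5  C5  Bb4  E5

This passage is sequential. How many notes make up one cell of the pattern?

3

Try groups of 3 (3 cells in 9 notes):
F#4 E4 A#4 | A4 G4 C#5 | C5 Bb4 E5
Each cell is the previous one up a 3rd — so the unit is 3 notes.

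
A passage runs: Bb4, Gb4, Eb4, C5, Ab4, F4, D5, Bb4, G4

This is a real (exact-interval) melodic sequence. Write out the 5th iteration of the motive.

F#5 D5 B4

With a 3-note motive the entries are Bb4, C5, D5, each up a 2nd from the previous.
Extending up a 2nd: E5 → F#5.
So cell 5 is F#5 D5 B4.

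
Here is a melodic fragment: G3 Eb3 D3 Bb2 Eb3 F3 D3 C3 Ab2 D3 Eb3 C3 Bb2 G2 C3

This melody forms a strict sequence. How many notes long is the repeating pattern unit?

15 notes total. Splitting into 3 groups of 5:
G3 Eb3 D3 Bb2 Eb3 | F3 D3 C3 Ab2 D3 | Eb3 C3 Bb2 G2 C3
Every group is a transposition down a 2nd of the one before; no shorter unit works.

5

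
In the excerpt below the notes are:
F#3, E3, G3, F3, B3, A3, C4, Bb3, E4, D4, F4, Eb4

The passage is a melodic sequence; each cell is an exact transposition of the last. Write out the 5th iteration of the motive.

Taking 4-note groups, the heads are F#3, B3, E4: the pattern moves up a 4th.
Continuing the starts: A4 → D5.
Statement 5 starts on D5 and keeps the same exact contour: D5 C5 Eb5 Db5.

D5 C5 Eb5 Db5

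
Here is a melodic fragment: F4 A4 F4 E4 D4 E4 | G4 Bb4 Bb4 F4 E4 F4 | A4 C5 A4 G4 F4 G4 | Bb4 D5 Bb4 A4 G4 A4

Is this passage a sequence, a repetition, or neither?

neither

Note 3 of cell 2 is Bb4; if this were a sequence it would be G4. No unit length gives a consistent transposition pattern.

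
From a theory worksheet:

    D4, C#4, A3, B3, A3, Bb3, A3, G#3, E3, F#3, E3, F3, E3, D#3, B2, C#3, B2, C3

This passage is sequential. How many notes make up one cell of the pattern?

6

18 notes total. Splitting into 3 groups of 6:
D4 C#4 A3 B3 A3 Bb3 | A3 G#3 E3 F#3 E3 F3 | E3 D#3 B2 C#3 B2 C3
Every group is a transposition down a 4th of the one before; no shorter unit works.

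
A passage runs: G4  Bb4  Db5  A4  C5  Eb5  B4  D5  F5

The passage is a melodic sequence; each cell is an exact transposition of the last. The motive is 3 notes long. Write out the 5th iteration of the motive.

With a 3-note motive the entries are G4, A4, B4, each up a 2nd from the previous.
Extending up a 2nd: C#5 → D#5.
Statement 5 starts on D#5 and keeps the same exact contour: D#5 F#5 A5.

D#5 F#5 A5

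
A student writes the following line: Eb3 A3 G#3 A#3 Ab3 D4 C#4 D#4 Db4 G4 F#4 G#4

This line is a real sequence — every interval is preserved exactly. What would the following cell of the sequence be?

Gb4 C5 B4 C#5

Taking 4-note groups, the heads are Eb3, Ab3, Db4: the pattern moves up a 4th.
So cell 4 is Gb4 C5 B4 C#5.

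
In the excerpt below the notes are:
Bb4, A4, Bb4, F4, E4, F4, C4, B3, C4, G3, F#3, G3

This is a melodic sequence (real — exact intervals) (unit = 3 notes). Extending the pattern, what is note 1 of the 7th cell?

E2

The unit is 3 notes. Position-1 pitches of the 4 shown cells: Bb4, F4, C4, G3.
Each moves down a 4th. Continuing: D3 → A2 → E2.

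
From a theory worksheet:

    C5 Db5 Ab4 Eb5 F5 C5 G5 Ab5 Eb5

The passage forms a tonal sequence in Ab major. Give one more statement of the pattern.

Taking 3-note groups, the heads are C5, Eb5, G5: the pattern moves up a 3rd.
So cell 4 is Bb5 C6 G5.

Bb5 C6 G5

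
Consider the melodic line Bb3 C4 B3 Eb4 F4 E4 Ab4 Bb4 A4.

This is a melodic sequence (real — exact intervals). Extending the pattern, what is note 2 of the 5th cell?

Grouping in 3s, the 2nd note of each cell is C4, F4, Bb4.
Each moves up a 4th. Continuing: Eb5 → Ab5.

Ab5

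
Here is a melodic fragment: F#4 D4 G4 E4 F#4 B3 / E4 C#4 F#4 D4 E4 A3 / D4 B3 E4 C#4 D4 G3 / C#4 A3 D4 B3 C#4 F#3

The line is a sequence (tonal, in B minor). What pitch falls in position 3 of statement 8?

With 6-note cells, note 3 of each statement runs G4, F#4, E4, D4.
Carrying that down a 2nd forward: C#4 → B3 → A3 → G3.

G3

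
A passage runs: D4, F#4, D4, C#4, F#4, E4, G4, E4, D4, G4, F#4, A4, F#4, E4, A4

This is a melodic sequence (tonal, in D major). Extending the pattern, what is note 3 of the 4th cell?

The unit is 5 notes. Position-3 pitches of the 3 shown cells: D4, E4, F#4.
From F#4, up a 2nd gives G4.

G4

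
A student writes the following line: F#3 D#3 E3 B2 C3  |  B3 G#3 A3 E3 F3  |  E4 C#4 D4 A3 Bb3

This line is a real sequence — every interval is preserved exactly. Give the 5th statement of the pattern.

Taking 5-note groups, the heads are F#3, B3, E4: the pattern moves up a 4th.
Continuing the starts: A4 → D5.
Statement 5 starts on D5 and keeps the same exact contour: D5 B4 C5 G4 Ab4.

D5 B4 C5 G4 Ab4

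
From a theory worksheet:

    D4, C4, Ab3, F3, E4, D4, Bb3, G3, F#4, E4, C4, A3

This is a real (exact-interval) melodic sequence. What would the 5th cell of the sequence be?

A#4 G#4 E4 C#4

With a 4-note motive the entries are D4, E4, F#4, each up a 2nd from the previous.
Continuing the starts: G#4 → A#4.
So cell 5 is A#4 G#4 E4 C#4.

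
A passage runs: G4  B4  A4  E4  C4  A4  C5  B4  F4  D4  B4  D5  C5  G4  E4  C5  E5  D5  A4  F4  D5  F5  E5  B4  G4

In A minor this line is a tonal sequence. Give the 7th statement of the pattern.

F5 A5 G5 D5 B4

With a 5-note motive the entries are G4, A4, B4, C5, D5, each up a 2nd from the previous.
Carrying on: E5 → F5.
Statement 7 starts on F5 and keeps the same diatonic contour: F5 A5 G5 D5 B4.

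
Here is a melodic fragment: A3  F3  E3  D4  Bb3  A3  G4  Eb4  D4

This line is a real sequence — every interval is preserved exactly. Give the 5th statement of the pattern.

Taking 3-note groups, the heads are A3, D4, G4: the pattern moves up a 4th.
Carrying on: C5 → F5.
From F5 the exact shape gives F5 Db5 C5.

F5 Db5 C5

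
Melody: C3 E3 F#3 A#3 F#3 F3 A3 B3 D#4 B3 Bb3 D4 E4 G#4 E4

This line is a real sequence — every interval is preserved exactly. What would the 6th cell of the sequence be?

With a 5-note motive the entries are C3, F3, Bb3, each up a 4th from the previous.
Carrying on: Eb4 → Ab4 → Db5.
From Db5 the exact shape gives Db5 F5 G5 B5 G5.

Db5 F5 G5 B5 G5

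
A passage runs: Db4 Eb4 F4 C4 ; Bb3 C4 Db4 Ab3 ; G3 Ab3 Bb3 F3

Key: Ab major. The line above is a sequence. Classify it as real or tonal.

Every note is diatonic to Ab major.
Cell 1 has +2 semitones from note 2 to 3, but cell 2 has +1 — the interval quality changes while the contour stays the same, which is the hallmark of a tonal sequence.

tonal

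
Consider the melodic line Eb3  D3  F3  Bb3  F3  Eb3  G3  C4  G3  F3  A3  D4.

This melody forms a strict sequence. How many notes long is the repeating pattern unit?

4

Try groups of 4 (3 cells in 12 notes):
Eb3 D3 F3 Bb3 | F3 Eb3 G3 C4 | G3 F3 A3 D4
Every group is a transposition up a 2nd of the one before; no shorter unit works.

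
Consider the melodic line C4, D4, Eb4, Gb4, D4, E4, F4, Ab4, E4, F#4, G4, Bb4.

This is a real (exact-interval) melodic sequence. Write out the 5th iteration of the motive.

G#4 A#4 B4 D5

The 4-note cells begin on C4, D4, E4 — each up a 2nd from the last.
Extending up a 2nd: F#4 → G#4.
Statement 5 starts on G#4 and keeps the same exact contour: G#4 A#4 B4 D5.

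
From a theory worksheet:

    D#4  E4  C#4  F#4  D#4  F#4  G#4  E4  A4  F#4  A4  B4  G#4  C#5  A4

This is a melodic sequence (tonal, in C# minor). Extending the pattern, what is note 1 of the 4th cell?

C#5

Grouping in 5s, the 1st note of each cell is D#4, F#4, A4.
Each moves up a 3rd; the next is C#5.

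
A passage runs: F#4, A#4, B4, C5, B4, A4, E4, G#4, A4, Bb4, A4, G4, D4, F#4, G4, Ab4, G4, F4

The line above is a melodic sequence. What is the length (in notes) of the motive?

Try groups of 6 (3 cells in 18 notes):
F#4 A#4 B4 C5 B4 A4 | E4 G#4 A4 Bb4 A4 G4 | D4 F#4 G4 Ab4 G4 F4
Each cell is the previous one down a 2nd — so the unit is 6 notes.

6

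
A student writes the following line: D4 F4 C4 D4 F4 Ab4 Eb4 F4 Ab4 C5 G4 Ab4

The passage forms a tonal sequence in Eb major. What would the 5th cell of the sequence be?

Unit = 4 notes; the statements start on D4, F4, Ab4, moving up a 3rd each time.
Continuing the starts: C5 → Eb5.
So cell 5 is Eb5 G5 D5 Eb5.

Eb5 G5 D5 Eb5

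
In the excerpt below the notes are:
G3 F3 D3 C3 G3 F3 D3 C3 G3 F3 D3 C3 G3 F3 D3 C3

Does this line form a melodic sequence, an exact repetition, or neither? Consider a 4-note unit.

repetition

Each 4-note cell is identical (G3 F3 D3 C3), restated at the same pitch.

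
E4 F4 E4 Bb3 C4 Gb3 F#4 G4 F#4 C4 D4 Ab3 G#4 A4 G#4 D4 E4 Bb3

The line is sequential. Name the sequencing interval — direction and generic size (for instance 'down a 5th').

up a 2nd

The 6-note cells begin on E4, F#4, G#4 — each up a 2nd from the last.
From E4 to F#4: up a 2nd.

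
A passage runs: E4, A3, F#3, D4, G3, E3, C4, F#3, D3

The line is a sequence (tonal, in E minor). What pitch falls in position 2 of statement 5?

The unit is 3 notes. Position-2 pitches of the 3 shown cells: A3, G3, F#3.
Carrying that down a 2nd forward: E3 → D3.

D3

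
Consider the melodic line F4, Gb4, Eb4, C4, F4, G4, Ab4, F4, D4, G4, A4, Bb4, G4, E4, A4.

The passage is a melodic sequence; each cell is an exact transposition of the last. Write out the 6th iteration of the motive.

With a 5-note motive the entries are F4, G4, A4, each up a 2nd from the previous.
Continuing the starts: B4 → C#5 → D#5.
From D#5 the exact shape gives D#5 E5 C#5 A#4 D#5.

D#5 E5 C#5 A#4 D#5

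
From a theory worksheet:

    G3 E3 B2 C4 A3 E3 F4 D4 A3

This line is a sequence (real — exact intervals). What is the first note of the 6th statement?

Ab5

Unit = 3 notes; the statements start on G3, C4, F4, moving up a 4th each time.
Extending the heads up a 4th: Bb4 → Eb5 → Ab5.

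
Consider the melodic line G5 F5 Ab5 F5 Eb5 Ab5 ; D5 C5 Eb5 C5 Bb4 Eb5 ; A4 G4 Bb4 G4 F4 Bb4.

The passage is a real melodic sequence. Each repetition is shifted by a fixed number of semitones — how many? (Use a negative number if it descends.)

Unit = 6 notes; the statements start on G5, D5, A4, moving down a 4th each time.
G5→D5 is 74 − 79 = -5 semitones.

-5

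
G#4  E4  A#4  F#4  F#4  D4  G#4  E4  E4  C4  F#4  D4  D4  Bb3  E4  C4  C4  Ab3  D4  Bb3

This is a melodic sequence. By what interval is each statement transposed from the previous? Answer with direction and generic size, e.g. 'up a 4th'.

The 4-note cells begin on G#4, F#4, E4, D4, C4 — each down a 2nd from the last.
G#4 to F#4 is down a 2nd.

down a 2nd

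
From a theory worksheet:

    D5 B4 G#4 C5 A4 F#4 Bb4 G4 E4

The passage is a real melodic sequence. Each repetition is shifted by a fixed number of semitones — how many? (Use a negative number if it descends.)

-2

Unit = 3 notes; the statements start on D5, C5, Bb4, moving down a 2nd each time.
D5→C5 is 72 − 74 = -2 semitones.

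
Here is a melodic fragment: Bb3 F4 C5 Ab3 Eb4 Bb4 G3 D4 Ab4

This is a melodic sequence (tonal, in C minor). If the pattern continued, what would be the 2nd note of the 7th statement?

G3

The unit is 3 notes. Position-2 pitches of the 3 shown cells: F4, Eb4, D4.
Extending down a 2nd: C4 → Bb3 → Ab3 → G3.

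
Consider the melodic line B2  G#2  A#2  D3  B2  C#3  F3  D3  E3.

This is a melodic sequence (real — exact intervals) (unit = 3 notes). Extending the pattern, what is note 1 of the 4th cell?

With 3-note cells, note 1 of each statement runs B2, D3, F3.
From F3, up a 3rd gives Ab3.

Ab3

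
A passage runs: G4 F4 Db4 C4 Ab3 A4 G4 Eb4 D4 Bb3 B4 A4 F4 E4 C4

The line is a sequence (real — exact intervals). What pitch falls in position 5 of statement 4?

D4

With 5-note cells, note 5 of each statement runs Ab3, Bb3, C4.
From C4, up a 2nd gives D4.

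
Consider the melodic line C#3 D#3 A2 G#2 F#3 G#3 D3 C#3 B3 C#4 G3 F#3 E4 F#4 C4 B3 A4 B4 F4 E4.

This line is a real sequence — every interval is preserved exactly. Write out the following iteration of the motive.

With a 4-note motive the entries are C#3, F#3, B3, E4, A4, each up a 4th from the previous.
So cell 6 is D5 E5 Bb4 A4.

D5 E5 Bb4 A4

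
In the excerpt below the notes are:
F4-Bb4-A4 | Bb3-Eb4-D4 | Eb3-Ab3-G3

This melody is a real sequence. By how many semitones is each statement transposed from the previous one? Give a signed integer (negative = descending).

With a 3-note motive the entries are F4, Bb3, Eb3, each down a 5th from the previous.
Counting half-steps from F4 to Bb3: -7.

-7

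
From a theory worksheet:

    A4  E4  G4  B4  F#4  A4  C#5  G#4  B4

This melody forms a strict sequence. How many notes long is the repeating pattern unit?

3

There are 9 notes; a 3-note unit gives 3 cells:
A4 E4 G4 | B4 F#4 A4 | C#5 G#4 B4
That's a consistent up a 2nd shift per cell, and no other grouping gives one.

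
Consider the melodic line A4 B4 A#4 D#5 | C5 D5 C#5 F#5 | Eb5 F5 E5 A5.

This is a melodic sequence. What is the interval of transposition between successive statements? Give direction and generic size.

With a 4-note motive the entries are A4, C5, Eb5, each up a 3rd from the previous.
A4 to C5 is up a 3rd.

up a 3rd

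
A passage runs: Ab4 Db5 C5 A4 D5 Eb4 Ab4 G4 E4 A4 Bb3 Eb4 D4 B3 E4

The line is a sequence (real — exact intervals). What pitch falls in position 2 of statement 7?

Grouping in 5s, the 2nd note of each cell is Db5, Ab4, Eb4.
Carrying that down a 4th forward: Bb3 → F3 → C3 → G2.

G2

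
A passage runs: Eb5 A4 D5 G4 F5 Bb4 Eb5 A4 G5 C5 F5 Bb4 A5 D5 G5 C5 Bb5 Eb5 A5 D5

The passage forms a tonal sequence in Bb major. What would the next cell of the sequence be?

Unit = 4 notes; the statements start on Eb5, F5, G5, A5, Bb5, moving up a 2nd each time.
From C6 the diatonic shape gives C6 F5 Bb5 Eb5.

C6 F5 Bb5 Eb5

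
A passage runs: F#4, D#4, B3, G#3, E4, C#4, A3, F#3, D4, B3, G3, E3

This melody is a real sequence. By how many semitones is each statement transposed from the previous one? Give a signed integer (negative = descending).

-2

The 4-note cells begin on F#4, E4, D4 — each down a 2nd from the last.
F#4 to E4 spans -2 semitones.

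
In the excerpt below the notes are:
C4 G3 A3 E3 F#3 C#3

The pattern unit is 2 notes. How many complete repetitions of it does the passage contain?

3

6 notes in groups of 2 gives 6/2 = 3 statements.
Starts: C4, A3, F#3 — each down a 3rd.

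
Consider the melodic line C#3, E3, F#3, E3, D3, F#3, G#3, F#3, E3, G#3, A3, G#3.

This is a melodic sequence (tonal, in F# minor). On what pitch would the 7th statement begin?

B3

The 4-note cells begin on C#3, D3, E3 — each up a 2nd from the last.
Extending the heads up a 2nd: F#3 → G#3 → A3 → B3.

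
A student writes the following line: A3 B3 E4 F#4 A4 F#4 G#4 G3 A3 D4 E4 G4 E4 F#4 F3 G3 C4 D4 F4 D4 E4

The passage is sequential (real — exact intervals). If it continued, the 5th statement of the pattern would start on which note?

Db3

The 7-note cells begin on A3, G3, F3 — each down a 2nd from the last.
Extending the heads down a 2nd: Eb3 → Db3.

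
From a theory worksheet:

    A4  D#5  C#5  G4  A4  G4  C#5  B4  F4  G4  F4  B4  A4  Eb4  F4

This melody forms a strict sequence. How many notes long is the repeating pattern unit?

15 notes total. Splitting into 3 groups of 5:
A4 D#5 C#5 G4 A4 | G4 C#5 B4 F4 G4 | F4 B4 A4 Eb4 F4
Every group is a transposition down a 2nd of the one before; no shorter unit works.

5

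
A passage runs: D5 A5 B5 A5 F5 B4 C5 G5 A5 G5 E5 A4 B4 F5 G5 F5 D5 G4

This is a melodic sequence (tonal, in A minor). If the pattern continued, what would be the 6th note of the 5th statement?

Grouping in 6s, the 6th note of each cell is B4, A4, G4.
Extending down a 2nd: F4 → E4.

E4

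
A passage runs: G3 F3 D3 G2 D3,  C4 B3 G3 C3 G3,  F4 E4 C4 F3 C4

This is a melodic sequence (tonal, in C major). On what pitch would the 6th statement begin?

Taking 5-note groups, the heads are G3, C4, F4: the pattern moves up a 4th.
Extending the heads up a 4th: B4 → E5 → A5.

A5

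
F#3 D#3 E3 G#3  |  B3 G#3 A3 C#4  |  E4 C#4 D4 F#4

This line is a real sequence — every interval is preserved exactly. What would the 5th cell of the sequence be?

D5 B4 C5 E5

With a 4-note motive the entries are F#3, B3, E4, each up a 4th from the previous.
Extending up a 4th: A4 → D5.
So cell 5 is D5 B4 C5 E5.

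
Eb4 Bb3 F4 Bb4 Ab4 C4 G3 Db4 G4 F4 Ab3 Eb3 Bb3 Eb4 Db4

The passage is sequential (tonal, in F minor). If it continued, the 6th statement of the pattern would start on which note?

Taking 5-note groups, the heads are Eb4, C4, Ab3: the pattern moves down a 3rd.
Extending the heads down a 3rd: F3 → Db3 → Bb2.

Bb2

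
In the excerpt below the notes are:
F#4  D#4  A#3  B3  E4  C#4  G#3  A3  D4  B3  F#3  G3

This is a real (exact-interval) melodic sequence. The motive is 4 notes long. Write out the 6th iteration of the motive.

Ab3 F3 C3 Db3

Unit = 4 notes; the statements start on F#4, E4, D4, moving down a 2nd each time.
Extending down a 2nd: C4 → Bb3 → Ab3.
From Ab3 the exact shape gives Ab3 F3 C3 Db3.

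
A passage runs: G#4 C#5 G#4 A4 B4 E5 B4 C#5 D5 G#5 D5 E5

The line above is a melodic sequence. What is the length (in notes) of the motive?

There are 12 notes; a 4-note unit gives 3 cells:
G#4 C#5 G#4 A4 | B4 E5 B4 C#5 | D5 G#5 D5 E5
Every group is a transposition up a 3rd of the one before; no shorter unit works.

4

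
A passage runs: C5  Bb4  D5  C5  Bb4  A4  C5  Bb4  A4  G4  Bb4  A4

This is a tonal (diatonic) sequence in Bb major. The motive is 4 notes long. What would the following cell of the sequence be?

Unit = 4 notes; the statements start on C5, Bb4, A4, moving down a 2nd each time.
So cell 4 is G4 F4 A4 G4.

G4 F4 A4 G4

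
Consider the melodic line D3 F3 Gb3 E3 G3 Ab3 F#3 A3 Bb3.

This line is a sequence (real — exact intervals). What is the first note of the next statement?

The 3-note cells begin on D3, E3, F#3 — each up a 2nd from the last.
One more step up a 2nd gives G#3.

G#3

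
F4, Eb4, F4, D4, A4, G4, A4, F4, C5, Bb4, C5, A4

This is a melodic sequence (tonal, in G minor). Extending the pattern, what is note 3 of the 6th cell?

Grouping in 4s, the 3rd note of each cell is F4, A4, C5.
Extending up a 3rd: Eb5 → G5 → Bb5.

Bb5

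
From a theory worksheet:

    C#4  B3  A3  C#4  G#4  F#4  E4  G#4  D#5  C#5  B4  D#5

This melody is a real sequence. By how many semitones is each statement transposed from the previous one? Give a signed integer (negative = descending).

7

With a 4-note motive the entries are C#4, G#4, D#5, each up a 5th from the previous.
C#4→G#4 is 68 − 61 = 7 semitones.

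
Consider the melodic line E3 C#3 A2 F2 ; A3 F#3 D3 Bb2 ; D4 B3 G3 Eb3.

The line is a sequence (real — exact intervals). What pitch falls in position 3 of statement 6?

With 4-note cells, note 3 of each statement runs A2, D3, G3.
Carrying that up a 4th forward: C4 → F4 → Bb4.

Bb4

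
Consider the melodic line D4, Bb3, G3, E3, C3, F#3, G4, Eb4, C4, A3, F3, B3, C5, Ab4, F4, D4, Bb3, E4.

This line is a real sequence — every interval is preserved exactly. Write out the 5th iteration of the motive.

Bb5 Gb5 Eb5 C5 Ab4 D5

Taking 6-note groups, the heads are D4, G4, C5: the pattern moves up a 4th.
Carrying on: F5 → Bb5.
From Bb5 the exact shape gives Bb5 Gb5 Eb5 C5 Ab4 D5.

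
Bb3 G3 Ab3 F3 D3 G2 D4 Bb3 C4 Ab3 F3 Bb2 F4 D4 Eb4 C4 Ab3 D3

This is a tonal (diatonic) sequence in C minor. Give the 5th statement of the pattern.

C5 Ab4 Bb4 G4 Eb4 Ab3

Unit = 6 notes; the statements start on Bb3, D4, F4, moving up a 3rd each time.
Continuing the starts: Ab4 → C5.
So cell 5 is C5 Ab4 Bb4 G4 Eb4 Ab3.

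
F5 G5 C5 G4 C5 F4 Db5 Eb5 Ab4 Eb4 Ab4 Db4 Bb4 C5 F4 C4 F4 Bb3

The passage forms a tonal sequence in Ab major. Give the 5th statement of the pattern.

With a 6-note motive the entries are F5, Db5, Bb4, each down a 3rd from the previous.
Extending down a 3rd: G4 → Eb4.
So cell 5 is Eb4 F4 Bb3 F3 Bb3 Eb3.

Eb4 F4 Bb3 F3 Bb3 Eb3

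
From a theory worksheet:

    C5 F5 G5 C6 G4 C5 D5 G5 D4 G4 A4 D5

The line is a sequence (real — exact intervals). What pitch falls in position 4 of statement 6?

B3

The unit is 4 notes. Position-4 pitches of the 3 shown cells: C6, G5, D5.
Each moves down a 4th. Continuing: A4 → E4 → B3.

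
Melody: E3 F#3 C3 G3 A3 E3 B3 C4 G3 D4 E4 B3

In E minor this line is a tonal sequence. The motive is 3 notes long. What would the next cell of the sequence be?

F#4 G4 D4

The 3-note cells begin on E3, G3, B3, D4 — each up a 3rd from the last.
From F#4 the diatonic shape gives F#4 G4 D4.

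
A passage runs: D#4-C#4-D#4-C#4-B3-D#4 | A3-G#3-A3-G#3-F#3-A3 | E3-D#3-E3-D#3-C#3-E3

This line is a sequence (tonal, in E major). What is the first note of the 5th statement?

F#2

With a 6-note motive the entries are D#4, A3, E3, each down a 4th from the previous.
Continuing: B2 → F#2. Statement 5 starts on F#2.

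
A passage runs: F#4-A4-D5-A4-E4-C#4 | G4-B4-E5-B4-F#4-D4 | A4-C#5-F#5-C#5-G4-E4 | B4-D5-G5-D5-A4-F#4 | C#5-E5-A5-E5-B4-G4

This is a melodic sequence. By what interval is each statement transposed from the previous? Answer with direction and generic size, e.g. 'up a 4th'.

up a 2nd

With a 6-note motive the entries are F#4, G4, A4, B4, C#5, each up a 2nd from the previous.
From F#4 to G4: up a 2nd.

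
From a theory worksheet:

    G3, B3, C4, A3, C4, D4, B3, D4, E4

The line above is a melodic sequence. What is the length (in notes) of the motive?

3

9 notes total. Splitting into 3 groups of 3:
G3 B3 C4 | A3 C4 D4 | B3 D4 E4
That's a consistent up a 2nd shift per cell, and no other grouping gives one.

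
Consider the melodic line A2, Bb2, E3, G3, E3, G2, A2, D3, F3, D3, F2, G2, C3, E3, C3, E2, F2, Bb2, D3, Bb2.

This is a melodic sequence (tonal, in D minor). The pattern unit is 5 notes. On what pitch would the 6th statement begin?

The 5-note cells begin on A2, G2, F2, E2 — each down a 2nd from the last.
Extending the heads down a 2nd: D2 → C2.

C2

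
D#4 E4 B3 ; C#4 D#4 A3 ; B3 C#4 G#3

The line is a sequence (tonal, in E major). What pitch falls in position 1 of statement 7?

E3

The unit is 3 notes. Position-1 pitches of the 3 shown cells: D#4, C#4, B3.
Carrying that down a 2nd forward: A3 → G#3 → F#3 → E3.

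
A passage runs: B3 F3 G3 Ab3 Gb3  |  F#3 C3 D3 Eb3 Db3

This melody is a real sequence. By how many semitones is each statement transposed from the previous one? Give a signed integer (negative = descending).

Unit = 5 notes; the statements start on B3, F#3, moving down a 4th each time.
B3 to F#3 spans -5 semitones.

-5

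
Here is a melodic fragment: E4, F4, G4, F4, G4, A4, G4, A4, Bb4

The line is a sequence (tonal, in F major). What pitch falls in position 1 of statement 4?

With 3-note cells, note 1 of each statement runs E4, F4, G4.
From G4, up a 2nd gives A4.

A4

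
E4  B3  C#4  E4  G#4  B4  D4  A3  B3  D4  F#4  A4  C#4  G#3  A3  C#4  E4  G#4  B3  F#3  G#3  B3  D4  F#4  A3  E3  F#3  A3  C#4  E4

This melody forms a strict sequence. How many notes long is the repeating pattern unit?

6

30 notes total. Splitting into 5 groups of 6:
E4 B3 C#4 E4 G#4 B4 | D4 A3 B3 D4 F#4 A4 | C#4 G#3 A3 C#4 E4 G#4 | B3 F#3 G#3 B3 D4 F#4 | A3 E3 F#3 A3 C#4 E4
Each cell is the previous one down a 2nd — so the unit is 6 notes.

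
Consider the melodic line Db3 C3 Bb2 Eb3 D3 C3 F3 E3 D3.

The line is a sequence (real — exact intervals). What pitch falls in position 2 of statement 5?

G#3

Grouping in 3s, the 2nd note of each cell is C3, D3, E3.
Carrying that up a 2nd forward: F#3 → G#3.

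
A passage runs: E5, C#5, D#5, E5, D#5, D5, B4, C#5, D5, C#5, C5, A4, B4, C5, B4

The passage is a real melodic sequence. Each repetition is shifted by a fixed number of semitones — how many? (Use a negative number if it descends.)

-2

The 5-note cells begin on E5, D5, C5 — each down a 2nd from the last.
E5→D5 is 74 − 76 = -2 semitones.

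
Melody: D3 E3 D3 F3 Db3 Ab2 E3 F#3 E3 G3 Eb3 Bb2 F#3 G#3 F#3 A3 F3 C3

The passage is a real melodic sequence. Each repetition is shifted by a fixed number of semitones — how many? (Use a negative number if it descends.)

2

Unit = 6 notes; the statements start on D3, E3, F#3, moving up a 2nd each time.
D3→E3 is 52 − 50 = 2 semitones.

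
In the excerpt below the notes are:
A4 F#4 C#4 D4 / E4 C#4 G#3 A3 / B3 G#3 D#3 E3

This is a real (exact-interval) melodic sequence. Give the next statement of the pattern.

Taking 4-note groups, the heads are A4, E4, B3: the pattern moves down a 4th.
From F#3 the exact shape gives F#3 D#3 A#2 B2.

F#3 D#3 A#2 B2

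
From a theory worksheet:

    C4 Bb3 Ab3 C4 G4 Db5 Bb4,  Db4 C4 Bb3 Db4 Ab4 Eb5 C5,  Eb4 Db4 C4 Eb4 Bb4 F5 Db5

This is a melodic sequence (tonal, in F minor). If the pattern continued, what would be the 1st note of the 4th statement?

F4

With 7-note cells, note 1 of each statement runs C4, Db4, Eb4.
From Eb4, up a 2nd gives F4.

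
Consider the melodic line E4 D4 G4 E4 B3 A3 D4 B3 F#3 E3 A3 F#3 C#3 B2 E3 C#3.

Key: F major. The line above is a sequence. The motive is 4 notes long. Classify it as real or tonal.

Each cell has the same semitone pattern (-2, 5, -3) — intervals are preserved exactly.
And B3 lies outside F major, so the sequence is real rather than tonal.

real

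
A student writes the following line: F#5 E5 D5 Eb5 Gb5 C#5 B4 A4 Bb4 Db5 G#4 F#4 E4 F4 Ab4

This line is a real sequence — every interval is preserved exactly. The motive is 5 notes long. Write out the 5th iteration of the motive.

With a 5-note motive the entries are F#5, C#5, G#4, each down a 4th from the previous.
Extending down a 4th: D#4 → A#3.
Statement 5 starts on A#3 and keeps the same exact contour: A#3 G#3 F#3 G3 Bb3.

A#3 G#3 F#3 G3 Bb3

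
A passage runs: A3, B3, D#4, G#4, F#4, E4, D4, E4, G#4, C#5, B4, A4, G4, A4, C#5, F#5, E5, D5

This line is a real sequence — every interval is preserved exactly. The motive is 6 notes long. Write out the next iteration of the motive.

C5 D5 F#5 B5 A5 G5

The 6-note cells begin on A3, D4, G4 — each up a 4th from the last.
Statement 4 starts on C5 and keeps the same exact contour: C5 D5 F#5 B5 A5 G5.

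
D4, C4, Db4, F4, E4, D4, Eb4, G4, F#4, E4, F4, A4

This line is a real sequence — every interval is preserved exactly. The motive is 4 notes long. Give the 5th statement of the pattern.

A#4 G#4 A4 C#5

Taking 4-note groups, the heads are D4, E4, F#4: the pattern moves up a 2nd.
Carrying on: G#4 → A#4.
From A#4 the exact shape gives A#4 G#4 A4 C#5.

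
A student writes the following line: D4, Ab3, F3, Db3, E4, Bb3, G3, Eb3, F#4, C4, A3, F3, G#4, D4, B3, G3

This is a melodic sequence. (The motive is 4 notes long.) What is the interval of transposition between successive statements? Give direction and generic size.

Taking 4-note groups, the heads are D4, E4, F#4, G#4: the pattern moves up a 2nd.
From D4 to E4: up a 2nd.

up a 2nd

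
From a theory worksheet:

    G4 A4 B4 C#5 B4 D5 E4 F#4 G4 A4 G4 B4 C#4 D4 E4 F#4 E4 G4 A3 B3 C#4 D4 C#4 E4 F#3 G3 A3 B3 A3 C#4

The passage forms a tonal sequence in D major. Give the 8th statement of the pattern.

G2 A2 B2 C#3 B2 D3

The 6-note cells begin on G4, E4, C#4, A3, F#3 — each down a 3rd from the last.
Extending down a 3rd: D3 → B2 → G2.
Statement 8 starts on G2 and keeps the same diatonic contour: G2 A2 B2 C#3 B2 D3.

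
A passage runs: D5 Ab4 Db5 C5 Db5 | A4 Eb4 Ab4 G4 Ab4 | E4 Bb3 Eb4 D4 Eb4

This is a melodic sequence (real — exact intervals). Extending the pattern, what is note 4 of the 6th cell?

Grouping in 5s, the 4th note of each cell is C5, G4, D4.
Extending down a 4th: A3 → E3 → B2.

B2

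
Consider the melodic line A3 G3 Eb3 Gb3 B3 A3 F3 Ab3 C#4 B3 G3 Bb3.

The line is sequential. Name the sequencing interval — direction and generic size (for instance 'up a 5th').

up a 2nd

Taking 4-note groups, the heads are A3, B3, C#4: the pattern moves up a 2nd.
A3 to B3 is up a 2nd.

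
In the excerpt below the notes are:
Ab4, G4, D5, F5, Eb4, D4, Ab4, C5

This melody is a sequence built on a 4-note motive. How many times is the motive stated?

2

8 notes in groups of 4 gives 8/4 = 2 statements.
Starts: Ab4, Eb4 — each down a 4th.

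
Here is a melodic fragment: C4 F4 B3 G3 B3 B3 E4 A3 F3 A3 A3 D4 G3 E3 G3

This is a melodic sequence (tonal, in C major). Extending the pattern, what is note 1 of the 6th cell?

Grouping in 5s, the 1st note of each cell is C4, B3, A3.
Each moves down a 2nd. Continuing: G3 → F3 → E3.

E3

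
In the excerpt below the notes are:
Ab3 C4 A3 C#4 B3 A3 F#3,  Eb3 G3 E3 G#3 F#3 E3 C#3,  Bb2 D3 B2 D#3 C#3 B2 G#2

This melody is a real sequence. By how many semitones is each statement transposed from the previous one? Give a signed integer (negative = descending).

-5

Unit = 7 notes; the statements start on Ab3, Eb3, Bb2, moving down a 4th each time.
Counting half-steps from Ab3 to Eb3: -5.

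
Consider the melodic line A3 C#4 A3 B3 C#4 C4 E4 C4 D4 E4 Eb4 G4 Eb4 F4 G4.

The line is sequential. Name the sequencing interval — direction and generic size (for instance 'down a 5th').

The 5-note cells begin on A3, C4, Eb4 — each up a 3rd from the last.
From A3 to C4: up a 3rd.

up a 3rd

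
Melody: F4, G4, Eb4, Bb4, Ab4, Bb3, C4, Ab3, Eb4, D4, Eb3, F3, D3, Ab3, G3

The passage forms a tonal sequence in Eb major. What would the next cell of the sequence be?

Ab2 Bb2 G2 D3 C3

Unit = 5 notes; the statements start on F4, Bb3, Eb3, moving down a 5th each time.
From Ab2 the diatonic shape gives Ab2 Bb2 G2 D3 C3.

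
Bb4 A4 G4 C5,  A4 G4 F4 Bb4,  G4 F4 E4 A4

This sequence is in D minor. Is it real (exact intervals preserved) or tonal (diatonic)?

tonal

Every note is diatonic to D minor.
Cell 1 has -1 semitones from note 1 to 2, but cell 2 has -2 — the interval quality changes while the contour stays the same, which is the hallmark of a tonal sequence.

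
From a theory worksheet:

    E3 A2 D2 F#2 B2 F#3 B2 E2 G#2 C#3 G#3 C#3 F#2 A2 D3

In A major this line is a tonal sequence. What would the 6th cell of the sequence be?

C#4 F#3 B2 D3 G#3

With a 5-note motive the entries are E3, F#3, G#3, each up a 2nd from the previous.
Extending up a 2nd: A3 → B3 → C#4.
From C#4 the diatonic shape gives C#4 F#3 B2 D3 G#3.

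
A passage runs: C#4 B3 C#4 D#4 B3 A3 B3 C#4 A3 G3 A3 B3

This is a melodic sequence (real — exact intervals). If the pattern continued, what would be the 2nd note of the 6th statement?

Db3

The unit is 4 notes. Position-2 pitches of the 3 shown cells: B3, A3, G3.
Each moves down a 2nd. Continuing: F3 → Eb3 → Db3.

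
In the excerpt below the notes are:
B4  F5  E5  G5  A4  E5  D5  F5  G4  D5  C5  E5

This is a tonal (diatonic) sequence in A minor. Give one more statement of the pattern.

F4 C5 B4 D5

The 4-note cells begin on B4, A4, G4 — each down a 2nd from the last.
So cell 4 is F4 C5 B4 D5.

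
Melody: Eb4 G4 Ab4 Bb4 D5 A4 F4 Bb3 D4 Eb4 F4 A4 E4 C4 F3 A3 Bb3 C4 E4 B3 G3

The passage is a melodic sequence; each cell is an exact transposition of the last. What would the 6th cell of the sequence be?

Unit = 7 notes; the statements start on Eb4, Bb3, F3, moving down a 4th each time.
Carrying on: C3 → G2 → D2.
From D2 the exact shape gives D2 F#2 G2 A2 C#3 G#2 E2.

D2 F#2 G2 A2 C#3 G#2 E2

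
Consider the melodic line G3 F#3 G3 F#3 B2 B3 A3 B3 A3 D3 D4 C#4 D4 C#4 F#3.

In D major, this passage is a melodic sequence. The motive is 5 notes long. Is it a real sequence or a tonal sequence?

Every note is diatonic to D major.
Cell 1 has -1 semitones from note 1 to 2, but cell 2 has -2 — the interval quality changes while the contour stays the same, which is the hallmark of a tonal sequence.

tonal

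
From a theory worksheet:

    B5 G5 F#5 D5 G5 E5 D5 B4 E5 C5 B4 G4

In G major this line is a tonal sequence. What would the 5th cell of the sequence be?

A4 F#4 E4 C4

Unit = 4 notes; the statements start on B5, G5, E5, moving down a 3rd each time.
Extending down a 3rd: C5 → A4.
From A4 the diatonic shape gives A4 F#4 E4 C4.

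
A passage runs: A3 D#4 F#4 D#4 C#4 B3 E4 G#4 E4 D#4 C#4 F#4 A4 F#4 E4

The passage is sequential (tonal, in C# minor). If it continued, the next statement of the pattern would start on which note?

With a 5-note motive the entries are A3, B3, C#4, each up a 2nd from the previous.
The next head, up a 2nd from C#4, is D#4.

D#4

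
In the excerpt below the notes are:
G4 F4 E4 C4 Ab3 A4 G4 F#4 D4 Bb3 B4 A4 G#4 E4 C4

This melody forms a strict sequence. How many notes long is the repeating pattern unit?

5

Try groups of 5 (3 cells in 15 notes):
G4 F4 E4 C4 Ab3 | A4 G4 F#4 D4 Bb3 | B4 A4 G#4 E4 C4
That's a consistent up a 2nd shift per cell, and no other grouping gives one.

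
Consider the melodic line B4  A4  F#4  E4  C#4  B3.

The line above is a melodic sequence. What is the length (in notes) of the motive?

6 notes total. Splitting into 3 groups of 2:
B4 A4 | F#4 E4 | C#4 B3
That's a consistent down a 4th shift per cell, and no other grouping gives one.

2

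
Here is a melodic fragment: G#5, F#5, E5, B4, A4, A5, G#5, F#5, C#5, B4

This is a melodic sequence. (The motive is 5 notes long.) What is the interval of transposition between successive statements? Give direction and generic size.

up a 2nd

Taking 5-note groups, the heads are G#5, A5: the pattern moves up a 2nd.
From G#5 to A5: up a 2nd.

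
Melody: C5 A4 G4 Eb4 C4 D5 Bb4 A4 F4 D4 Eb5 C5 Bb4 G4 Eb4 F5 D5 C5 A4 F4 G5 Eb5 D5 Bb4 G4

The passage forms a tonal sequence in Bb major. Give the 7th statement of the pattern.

Unit = 5 notes; the statements start on C5, D5, Eb5, F5, G5, moving up a 2nd each time.
Continuing the starts: A5 → Bb5.
From Bb5 the diatonic shape gives Bb5 G5 F5 D5 Bb4.

Bb5 G5 F5 D5 Bb4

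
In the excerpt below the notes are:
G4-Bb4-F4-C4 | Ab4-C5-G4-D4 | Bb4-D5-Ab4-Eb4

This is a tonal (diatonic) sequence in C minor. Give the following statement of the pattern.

With a 4-note motive the entries are G4, Ab4, Bb4, each up a 2nd from the previous.
So cell 4 is C5 Eb5 Bb4 F4.

C5 Eb5 Bb4 F4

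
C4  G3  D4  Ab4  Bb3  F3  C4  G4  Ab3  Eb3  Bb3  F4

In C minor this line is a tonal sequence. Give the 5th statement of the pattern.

Taking 4-note groups, the heads are C4, Bb3, Ab3: the pattern moves down a 2nd.
Continuing the starts: G3 → F3.
Statement 5 starts on F3 and keeps the same diatonic contour: F3 C3 G3 D4.

F3 C3 G3 D4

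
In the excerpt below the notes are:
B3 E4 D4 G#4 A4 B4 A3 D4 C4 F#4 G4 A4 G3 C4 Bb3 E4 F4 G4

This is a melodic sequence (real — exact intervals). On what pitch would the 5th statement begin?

The 6-note cells begin on B3, A3, G3 — each down a 2nd from the last.
Extending the heads down a 2nd: F3 → Eb3.

Eb3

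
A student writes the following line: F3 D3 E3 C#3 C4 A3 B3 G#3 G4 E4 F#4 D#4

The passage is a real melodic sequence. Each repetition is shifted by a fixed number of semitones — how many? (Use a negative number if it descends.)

Unit = 4 notes; the statements start on F3, C4, G4, moving up a 5th each time.
F3→C4 is 60 − 53 = 7 semitones.

7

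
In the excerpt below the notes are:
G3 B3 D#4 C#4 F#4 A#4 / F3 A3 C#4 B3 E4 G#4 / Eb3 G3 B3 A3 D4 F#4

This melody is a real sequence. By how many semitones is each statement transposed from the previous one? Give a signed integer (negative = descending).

-2

With a 6-note motive the entries are G3, F3, Eb3, each down a 2nd from the previous.
G3→F3 is 53 − 55 = -2 semitones.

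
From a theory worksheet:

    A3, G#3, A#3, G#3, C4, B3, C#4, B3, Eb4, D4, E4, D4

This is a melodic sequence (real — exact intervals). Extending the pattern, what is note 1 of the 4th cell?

Grouping in 4s, the 1st note of each cell is A3, C4, Eb4.
One more up a 3rd gives Gb4.

Gb4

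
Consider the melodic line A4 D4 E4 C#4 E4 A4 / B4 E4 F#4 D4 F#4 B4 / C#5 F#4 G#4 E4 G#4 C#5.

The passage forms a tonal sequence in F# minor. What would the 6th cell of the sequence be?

The 6-note cells begin on A4, B4, C#5 — each up a 2nd from the last.
Continuing the starts: D5 → E5 → F#5.
From F#5 the diatonic shape gives F#5 B4 C#5 A4 C#5 F#5.

F#5 B4 C#5 A4 C#5 F#5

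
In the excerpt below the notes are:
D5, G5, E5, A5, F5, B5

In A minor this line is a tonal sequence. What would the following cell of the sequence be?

Unit = 2 notes; the statements start on D5, E5, F5, moving up a 2nd each time.
So cell 4 is G5 C6.

G5 C6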